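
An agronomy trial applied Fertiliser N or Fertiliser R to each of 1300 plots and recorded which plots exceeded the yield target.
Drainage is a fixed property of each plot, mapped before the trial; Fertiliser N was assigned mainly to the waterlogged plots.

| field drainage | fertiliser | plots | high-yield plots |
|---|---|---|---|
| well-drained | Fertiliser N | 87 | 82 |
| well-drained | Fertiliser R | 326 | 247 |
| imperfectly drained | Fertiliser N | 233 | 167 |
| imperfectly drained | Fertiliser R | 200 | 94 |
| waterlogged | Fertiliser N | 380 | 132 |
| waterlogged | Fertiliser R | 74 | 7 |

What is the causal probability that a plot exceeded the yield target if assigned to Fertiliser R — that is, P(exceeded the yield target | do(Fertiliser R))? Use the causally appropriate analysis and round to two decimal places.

0.43

Here field drainage is a common cause — it drives both which fertiliser a case falls under and the outcome. The crude comparison mixes populations; the stratum-specific rates are the causally relevant ones.
Standardising Fertiliser R to the population field drainage mix: 0.318·247/326 + 0.333·94/200 + 0.349·7/74 = 0.430.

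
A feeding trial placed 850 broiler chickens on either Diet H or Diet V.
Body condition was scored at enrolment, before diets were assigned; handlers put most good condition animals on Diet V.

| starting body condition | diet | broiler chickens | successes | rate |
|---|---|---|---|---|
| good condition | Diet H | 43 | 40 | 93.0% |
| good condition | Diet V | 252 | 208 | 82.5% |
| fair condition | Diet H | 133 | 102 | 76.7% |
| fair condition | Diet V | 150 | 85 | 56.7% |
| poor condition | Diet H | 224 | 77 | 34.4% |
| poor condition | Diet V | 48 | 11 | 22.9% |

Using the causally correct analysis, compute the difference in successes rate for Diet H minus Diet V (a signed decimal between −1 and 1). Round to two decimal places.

+0.14

Here starting body condition is a common cause — it drives both which diet a case falls under and the outcome. The crude comparison mixes populations; the stratum-specific rates are the causally relevant ones.
Adjusting over the population distribution of starting body condition: 0.347·(0.930−0.825) + 0.333·(0.767−0.567) + 0.320·(0.344−0.229) = +0.140.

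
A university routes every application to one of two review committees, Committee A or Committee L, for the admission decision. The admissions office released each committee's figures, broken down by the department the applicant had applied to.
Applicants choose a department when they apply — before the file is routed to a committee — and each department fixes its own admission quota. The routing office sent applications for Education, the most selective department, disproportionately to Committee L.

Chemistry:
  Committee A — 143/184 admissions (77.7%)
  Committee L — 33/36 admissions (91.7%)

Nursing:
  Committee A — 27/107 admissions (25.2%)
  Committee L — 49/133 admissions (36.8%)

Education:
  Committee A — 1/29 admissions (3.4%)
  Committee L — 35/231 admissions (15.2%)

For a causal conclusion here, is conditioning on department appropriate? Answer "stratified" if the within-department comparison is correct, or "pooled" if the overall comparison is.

stratified

Department differs across review committees for reasons unrelated to any effect of the review committee itself, and it separately predicts the outcome — a classic confounder. We must compare within department levels.
Within each level — Chemistry: 77.7% vs 91.7%; Nursing: 25.2% vs 36.8%; Education: 3.4% vs 15.2% — Committee L is higher every time.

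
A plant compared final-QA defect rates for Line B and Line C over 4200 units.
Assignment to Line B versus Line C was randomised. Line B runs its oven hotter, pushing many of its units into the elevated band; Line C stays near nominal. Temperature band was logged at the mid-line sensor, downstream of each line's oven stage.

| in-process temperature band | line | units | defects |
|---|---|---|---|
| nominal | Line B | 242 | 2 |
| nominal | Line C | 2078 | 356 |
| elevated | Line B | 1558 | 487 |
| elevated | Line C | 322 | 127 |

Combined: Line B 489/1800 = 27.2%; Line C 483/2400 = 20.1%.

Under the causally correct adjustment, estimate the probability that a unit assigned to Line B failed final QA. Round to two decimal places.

Stratifying would compare lines among units the lines themselves sorted into in-process temperature band groups — a form of selection on an intermediate. The unconditioned pooled rates give the total causal effect.
So P(outcome | do(Line B)) is just the pooled rate for Line B: 489/1800 = 0.272.

0.27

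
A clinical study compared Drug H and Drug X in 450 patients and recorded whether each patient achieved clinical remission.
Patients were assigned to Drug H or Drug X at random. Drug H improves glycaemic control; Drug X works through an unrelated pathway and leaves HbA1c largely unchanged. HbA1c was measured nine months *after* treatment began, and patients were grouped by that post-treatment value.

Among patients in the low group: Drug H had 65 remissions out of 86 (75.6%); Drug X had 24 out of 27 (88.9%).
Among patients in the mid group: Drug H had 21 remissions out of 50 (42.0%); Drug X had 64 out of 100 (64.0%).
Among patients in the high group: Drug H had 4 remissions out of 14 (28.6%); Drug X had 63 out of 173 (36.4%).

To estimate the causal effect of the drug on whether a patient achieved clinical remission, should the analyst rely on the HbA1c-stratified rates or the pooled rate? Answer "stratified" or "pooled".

The stratified and pooled comparisons disagree (Drug X wins within each HbA1c; Drug H wins overall), so the answer turns on the causal role of HbA1c.
HbA1c lies on the pathway drug → HbA1c → outcome, so adjusting for it blocks the indirect effect. For the total causal effect of drug, use the unadjusted pooled rates.
Pooled: Drug H 60.0% vs Drug X 50.3%; Drug H is higher overall.

pooled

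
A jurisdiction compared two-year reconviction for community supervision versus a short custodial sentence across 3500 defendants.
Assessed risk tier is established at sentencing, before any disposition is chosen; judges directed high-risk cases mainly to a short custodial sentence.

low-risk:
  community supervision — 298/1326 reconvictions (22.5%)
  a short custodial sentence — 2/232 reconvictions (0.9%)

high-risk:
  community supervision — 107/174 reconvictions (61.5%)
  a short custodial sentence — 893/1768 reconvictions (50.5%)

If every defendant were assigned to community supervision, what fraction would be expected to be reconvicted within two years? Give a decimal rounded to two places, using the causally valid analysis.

0.44

Assessed risk tier is set before the disposition has any effect — it is not caused by the disposition — and it independently drives the outcome. That makes it a confounder, so the causal comparison is within assessed risk tier levels.
Standardising community supervision to the population assessed risk tier mix: 0.445·298/1326 + 0.555·107/174 = 0.441.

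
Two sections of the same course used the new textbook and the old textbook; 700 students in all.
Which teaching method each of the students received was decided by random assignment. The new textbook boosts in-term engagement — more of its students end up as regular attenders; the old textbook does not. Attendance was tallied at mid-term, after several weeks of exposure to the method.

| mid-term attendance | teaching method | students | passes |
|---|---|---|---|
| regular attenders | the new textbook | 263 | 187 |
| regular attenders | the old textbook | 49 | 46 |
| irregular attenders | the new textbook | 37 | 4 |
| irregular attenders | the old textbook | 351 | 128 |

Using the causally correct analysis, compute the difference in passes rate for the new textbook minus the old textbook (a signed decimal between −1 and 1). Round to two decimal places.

+0.20

Mid-term attendance here is a post-treatment variable shaped by the teaching method; conditioning on it would introduce bias rather than remove it. The overall comparison is the causal one.
The causal difference is the pooled difference: 0.637 − 0.435 = +0.202.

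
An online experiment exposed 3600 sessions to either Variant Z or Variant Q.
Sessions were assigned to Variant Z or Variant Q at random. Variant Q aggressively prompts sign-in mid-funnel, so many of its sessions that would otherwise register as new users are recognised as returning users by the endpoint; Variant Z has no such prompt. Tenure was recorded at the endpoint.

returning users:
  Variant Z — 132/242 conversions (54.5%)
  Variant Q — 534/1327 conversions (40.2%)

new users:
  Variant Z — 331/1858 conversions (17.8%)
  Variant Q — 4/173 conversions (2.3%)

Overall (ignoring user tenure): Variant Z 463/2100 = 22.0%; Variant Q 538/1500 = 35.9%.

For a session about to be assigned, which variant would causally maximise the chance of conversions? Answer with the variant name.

Within every user tenure level Variant Z has the higher rate, yet pooled Variant Q does — Simpson's reversal.
User tenure is recorded after the variant and is itself shifted by it — it sits on the causal path from variant to outcome. Conditioning on a mediator would strip out part of the effect we want; the pooled comparison gives the total causal effect.
Pooled: Variant Z 22.0% vs Variant Q 35.9%; Variant Q is higher overall.

Variant Q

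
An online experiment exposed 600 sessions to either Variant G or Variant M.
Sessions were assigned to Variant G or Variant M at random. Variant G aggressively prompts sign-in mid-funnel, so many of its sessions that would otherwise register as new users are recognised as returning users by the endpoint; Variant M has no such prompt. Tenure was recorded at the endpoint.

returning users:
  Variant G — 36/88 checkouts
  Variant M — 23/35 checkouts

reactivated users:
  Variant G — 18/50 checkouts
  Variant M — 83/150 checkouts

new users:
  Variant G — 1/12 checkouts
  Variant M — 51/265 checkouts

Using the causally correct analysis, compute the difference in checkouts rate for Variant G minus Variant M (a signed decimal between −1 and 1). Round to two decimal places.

+0.02

Stratifying would compare variants among sessions the variants themselves sorted into user tenure groups — a form of selection on an intermediate. The unconditioned pooled rates give the total causal effect.
The causal difference is the pooled difference: 0.367 − 0.349 = +0.018.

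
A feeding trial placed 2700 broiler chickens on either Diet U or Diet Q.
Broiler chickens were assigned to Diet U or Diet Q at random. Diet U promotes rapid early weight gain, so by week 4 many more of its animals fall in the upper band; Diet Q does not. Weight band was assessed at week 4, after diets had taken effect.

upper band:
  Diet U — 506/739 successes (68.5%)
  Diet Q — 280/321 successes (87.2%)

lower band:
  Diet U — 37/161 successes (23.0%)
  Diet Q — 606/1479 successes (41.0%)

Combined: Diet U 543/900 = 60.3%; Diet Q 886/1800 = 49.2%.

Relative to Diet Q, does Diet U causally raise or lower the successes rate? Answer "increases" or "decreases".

increases

Week-4 weight band is recorded after the diet and is itself shifted by it — it sits on the causal path from diet to outcome. Conditioning on a mediator would strip out part of the effect we want; the pooled comparison gives the total causal effect.
Pooled: Diet U 60.3% vs Diet Q 49.2%; Diet U is higher overall.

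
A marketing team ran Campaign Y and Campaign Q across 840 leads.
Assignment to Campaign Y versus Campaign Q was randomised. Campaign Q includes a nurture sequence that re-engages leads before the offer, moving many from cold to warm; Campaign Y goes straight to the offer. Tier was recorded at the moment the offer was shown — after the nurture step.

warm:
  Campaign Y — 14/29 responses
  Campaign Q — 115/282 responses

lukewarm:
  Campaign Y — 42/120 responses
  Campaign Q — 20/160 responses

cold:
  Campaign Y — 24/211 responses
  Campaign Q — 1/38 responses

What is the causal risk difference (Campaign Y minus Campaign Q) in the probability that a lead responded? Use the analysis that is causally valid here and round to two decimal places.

-0.06

Engagement tier here is a post-treatment variable shaped by the campaign; conditioning on it would introduce bias rather than remove it. The overall comparison is the causal one.
The causal difference is the pooled difference: 0.222 − 0.283 = -0.061.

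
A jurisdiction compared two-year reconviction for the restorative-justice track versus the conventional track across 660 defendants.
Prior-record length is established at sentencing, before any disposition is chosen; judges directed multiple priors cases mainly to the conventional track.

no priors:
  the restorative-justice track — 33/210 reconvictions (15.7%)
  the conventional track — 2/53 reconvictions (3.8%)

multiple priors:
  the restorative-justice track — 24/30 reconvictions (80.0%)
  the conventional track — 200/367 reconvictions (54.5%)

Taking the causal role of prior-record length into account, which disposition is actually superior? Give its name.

The prior-record length-specific comparison favours the conventional track throughout, but the pooled figures favour the restorative-justice track. The question is whether to condition on prior-record length.
The imbalance in prior-record length arose from how defendants were allocated, not from anything the disposition did; and prior-record length independently affects the outcome. The pooled gap is confounded — condition on prior-record length.
Within each level — no priors: 15.7% vs 3.8%; multiple priors: 80.0% vs 54.5% — the conventional track is lower every time.

the conventional track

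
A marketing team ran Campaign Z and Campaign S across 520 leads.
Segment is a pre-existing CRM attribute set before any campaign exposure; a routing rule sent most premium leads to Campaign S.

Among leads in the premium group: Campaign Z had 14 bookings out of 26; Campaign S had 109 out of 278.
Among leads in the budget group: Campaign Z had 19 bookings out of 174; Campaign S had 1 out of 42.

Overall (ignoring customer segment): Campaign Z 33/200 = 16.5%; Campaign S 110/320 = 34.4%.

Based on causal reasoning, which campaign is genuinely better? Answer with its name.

Campaign Z is higher inside every customer segment stratum but Campaign S is higher in aggregate. Whether to stratify depends on how customer segment relates to the campaign.
Customer segment is set before the campaign has any effect — it is not caused by the campaign — and it independently drives the outcome. That makes it a confounder, so the causal comparison is within customer segment levels.
Within each level — premium: 53.8% vs 39.2%; budget: 10.9% vs 2.4% — Campaign Z is higher every time.

Campaign Z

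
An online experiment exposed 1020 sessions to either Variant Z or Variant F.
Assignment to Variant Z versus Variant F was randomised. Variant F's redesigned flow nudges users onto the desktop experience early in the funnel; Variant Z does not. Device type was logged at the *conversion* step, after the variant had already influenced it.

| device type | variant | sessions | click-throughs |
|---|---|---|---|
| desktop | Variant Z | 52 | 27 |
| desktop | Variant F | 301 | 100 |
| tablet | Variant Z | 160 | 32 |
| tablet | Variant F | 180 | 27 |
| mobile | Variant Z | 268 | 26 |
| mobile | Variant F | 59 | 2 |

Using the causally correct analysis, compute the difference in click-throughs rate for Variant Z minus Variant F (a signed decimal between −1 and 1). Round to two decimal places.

Variant Z is higher inside every device type stratum but Variant F is higher in aggregate. Whether to stratify depends on how device type relates to the variant.
Device type lies on the pathway variant → device type → outcome, so adjusting for it blocks the indirect effect. For the total causal effect of variant, use the unadjusted pooled rates.
The causal difference is the pooled difference: 0.177 − 0.239 = -0.062.

-0.06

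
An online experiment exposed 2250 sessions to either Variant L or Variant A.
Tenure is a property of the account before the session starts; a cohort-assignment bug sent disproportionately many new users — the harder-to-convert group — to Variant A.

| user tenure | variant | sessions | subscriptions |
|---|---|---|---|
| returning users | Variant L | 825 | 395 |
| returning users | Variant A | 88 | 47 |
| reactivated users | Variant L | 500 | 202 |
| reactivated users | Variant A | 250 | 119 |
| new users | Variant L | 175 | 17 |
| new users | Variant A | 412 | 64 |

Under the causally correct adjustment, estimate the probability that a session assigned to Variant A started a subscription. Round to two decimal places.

User tenure is set before the variant has any effect — it is not caused by the variant — and it independently drives the outcome. That makes it a confounder, so the causal comparison is within user tenure levels.
Standardising Variant A to the population user tenure mix: 0.406·47/88 + 0.333·119/250 + 0.261·64/412 = 0.416.

0.42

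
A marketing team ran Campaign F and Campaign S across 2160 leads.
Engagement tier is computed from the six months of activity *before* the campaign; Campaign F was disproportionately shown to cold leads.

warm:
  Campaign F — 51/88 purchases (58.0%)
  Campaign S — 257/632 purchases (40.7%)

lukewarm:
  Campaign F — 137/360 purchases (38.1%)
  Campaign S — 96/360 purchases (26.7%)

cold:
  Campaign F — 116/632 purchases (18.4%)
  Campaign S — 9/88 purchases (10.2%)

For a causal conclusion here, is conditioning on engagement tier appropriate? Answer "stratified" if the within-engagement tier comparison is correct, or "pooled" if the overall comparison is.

stratified

Within every engagement tier level Campaign F has the higher rate, yet pooled Campaign S does — Simpson's reversal.
Nothing the campaign does changes engagement tier; the imbalance is an allocation artefact. With engagement tier also predicting the outcome, the pooled figure is confounded, and the within-stratum comparison is the causal one.
Within each level — warm: 58.0% vs 40.7%; lukewarm: 38.1% vs 26.7%; cold: 18.4% vs 10.2% — Campaign F is higher every time.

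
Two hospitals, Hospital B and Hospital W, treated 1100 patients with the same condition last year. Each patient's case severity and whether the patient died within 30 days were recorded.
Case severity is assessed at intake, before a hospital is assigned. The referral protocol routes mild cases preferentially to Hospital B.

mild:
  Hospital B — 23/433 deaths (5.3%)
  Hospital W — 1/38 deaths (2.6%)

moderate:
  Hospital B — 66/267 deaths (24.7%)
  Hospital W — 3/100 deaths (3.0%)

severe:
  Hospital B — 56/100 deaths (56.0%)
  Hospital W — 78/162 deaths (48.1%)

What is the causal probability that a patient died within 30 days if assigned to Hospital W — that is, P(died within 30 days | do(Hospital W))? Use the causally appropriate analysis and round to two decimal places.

Case severity is set before the hospital has any effect — it is not caused by the hospital — and it independently drives the outcome. That makes it a confounder, so the causal comparison is within case severity levels.
Standardising Hospital W to the population case severity mix: 0.428·1/38 + 0.334·3/100 + 0.238·78/162 = 0.136.

0.14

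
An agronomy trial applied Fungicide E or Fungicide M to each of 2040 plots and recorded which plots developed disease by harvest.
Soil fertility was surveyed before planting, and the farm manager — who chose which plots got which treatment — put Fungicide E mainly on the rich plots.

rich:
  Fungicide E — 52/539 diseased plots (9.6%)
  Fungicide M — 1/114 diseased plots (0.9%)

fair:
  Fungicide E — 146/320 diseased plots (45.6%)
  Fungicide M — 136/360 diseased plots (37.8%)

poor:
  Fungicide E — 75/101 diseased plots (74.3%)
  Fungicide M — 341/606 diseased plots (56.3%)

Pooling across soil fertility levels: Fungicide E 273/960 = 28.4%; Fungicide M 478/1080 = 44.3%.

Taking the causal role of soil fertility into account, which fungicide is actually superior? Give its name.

The stratified and pooled comparisons disagree (Fungicide M wins within each soil fertility; Fungicide E wins overall), so the answer turns on the causal role of soil fertility.
The imbalance in soil fertility arose from how plots were allocated, not from anything the fungicide did; and soil fertility independently affects the outcome. The pooled gap is confounded — condition on soil fertility.
Within each level — rich: 9.6% vs 0.9%; fair: 45.6% vs 37.8%; poor: 74.3% vs 56.3% — Fungicide M is lower every time.

Fungicide M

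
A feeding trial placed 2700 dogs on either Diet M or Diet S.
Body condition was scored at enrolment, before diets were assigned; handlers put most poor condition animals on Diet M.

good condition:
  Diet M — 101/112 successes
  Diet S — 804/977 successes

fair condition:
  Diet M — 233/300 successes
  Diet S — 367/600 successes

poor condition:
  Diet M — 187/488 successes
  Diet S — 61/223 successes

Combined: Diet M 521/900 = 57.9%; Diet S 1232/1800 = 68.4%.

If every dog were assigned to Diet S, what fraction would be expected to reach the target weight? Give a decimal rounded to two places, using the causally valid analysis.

0.61

The starting body condition-specific comparison favours Diet M throughout, but the pooled figures favour Diet S. The question is whether to condition on starting body condition.
The imbalance in starting body condition arose from how dogs were allocated, not from anything the diet did; and starting body condition independently affects the outcome. The pooled gap is confounded — condition on starting body condition.
Standardising Diet S to the population starting body condition mix: 0.403·804/977 + 0.333·367/600 + 0.263·61/223 = 0.608.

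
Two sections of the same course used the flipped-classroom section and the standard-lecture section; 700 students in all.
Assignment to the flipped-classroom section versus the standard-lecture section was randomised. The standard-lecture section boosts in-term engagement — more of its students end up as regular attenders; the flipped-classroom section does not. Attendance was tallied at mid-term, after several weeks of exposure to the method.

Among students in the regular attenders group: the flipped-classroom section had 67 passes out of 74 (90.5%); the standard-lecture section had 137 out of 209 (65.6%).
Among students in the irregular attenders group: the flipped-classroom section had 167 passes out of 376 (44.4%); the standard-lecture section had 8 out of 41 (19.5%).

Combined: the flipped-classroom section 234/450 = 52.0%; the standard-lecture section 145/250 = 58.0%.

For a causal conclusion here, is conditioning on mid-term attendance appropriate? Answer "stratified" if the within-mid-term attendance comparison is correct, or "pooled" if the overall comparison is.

pooled

The mid-term attendance-specific comparison favours the flipped-classroom section throughout, but the pooled figures favour the standard-lecture section. The question is whether to condition on mid-term attendance.
Mid-term attendance is downstream of the teaching method. One should not condition on a consequence of treatment, so the overall rates are the right comparison.
Pooled: the flipped-classroom section 52.0% vs the standard-lecture section 58.0%; the standard-lecture section is higher overall.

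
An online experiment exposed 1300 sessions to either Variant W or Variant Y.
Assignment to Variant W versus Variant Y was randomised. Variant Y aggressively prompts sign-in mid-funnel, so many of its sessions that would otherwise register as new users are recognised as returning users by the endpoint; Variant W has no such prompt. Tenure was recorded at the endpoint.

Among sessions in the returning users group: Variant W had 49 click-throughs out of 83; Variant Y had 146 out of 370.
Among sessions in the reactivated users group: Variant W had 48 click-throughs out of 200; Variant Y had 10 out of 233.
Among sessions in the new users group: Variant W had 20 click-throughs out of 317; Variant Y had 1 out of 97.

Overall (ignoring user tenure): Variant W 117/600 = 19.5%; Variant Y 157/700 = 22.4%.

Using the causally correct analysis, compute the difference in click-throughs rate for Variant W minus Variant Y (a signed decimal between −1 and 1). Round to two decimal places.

User tenure here is a post-treatment variable shaped by the variant; conditioning on it would introduce bias rather than remove it. The overall comparison is the causal one.
The causal difference is the pooled difference: 0.195 − 0.224 = -0.029.

-0.03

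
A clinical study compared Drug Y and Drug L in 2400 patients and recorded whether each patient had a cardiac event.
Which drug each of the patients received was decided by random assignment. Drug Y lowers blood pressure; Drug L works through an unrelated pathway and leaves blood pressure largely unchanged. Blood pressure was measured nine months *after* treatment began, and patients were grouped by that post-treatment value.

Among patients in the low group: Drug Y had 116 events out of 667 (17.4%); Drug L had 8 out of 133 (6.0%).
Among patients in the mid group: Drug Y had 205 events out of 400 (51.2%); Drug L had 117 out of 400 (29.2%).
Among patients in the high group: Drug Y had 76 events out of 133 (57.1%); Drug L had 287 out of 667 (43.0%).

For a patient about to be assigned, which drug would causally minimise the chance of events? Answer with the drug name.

Drug Y

Blood pressure is downstream of the drug. One should not condition on a consequence of treatment, so the overall rates are the right comparison.
Pooled: Drug Y 33.1% vs Drug L 34.3%; Drug Y is lower overall.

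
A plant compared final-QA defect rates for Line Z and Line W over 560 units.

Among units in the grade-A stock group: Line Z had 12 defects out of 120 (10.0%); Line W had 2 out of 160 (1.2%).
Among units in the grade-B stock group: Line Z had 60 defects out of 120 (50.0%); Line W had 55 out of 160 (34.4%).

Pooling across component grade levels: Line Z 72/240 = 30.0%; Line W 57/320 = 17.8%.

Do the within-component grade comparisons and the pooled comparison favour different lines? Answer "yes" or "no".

Within each component grade level (grade-A stock 10.0% vs 1.2%; grade-B stock 50.0% vs 34.4%), Line W has the lower rate every time. Pooled: 30.0% vs 17.8% — Line W has the lower rate overall. They agree.

no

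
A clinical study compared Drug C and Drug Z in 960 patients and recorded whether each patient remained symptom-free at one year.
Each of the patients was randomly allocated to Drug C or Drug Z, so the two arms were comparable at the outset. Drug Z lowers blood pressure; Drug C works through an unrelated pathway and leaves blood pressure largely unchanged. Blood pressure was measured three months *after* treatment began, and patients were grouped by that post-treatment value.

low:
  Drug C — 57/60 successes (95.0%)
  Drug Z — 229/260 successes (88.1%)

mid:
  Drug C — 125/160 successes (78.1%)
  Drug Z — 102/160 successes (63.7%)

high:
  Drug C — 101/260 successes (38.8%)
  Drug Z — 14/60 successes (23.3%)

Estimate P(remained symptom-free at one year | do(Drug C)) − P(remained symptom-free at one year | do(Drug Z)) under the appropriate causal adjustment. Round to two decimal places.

-0.13

Drug C is higher inside every blood pressure stratum but Drug Z is higher in aggregate. Whether to stratify depends on how blood pressure relates to the drug.
The distribution of blood pressure is itself part of what the drug does — it is an intermediate outcome. Holding it fixed would remove that part of the effect; the total effect is the pooled difference.
The causal difference is the pooled difference: 0.590 − 0.719 = -0.129.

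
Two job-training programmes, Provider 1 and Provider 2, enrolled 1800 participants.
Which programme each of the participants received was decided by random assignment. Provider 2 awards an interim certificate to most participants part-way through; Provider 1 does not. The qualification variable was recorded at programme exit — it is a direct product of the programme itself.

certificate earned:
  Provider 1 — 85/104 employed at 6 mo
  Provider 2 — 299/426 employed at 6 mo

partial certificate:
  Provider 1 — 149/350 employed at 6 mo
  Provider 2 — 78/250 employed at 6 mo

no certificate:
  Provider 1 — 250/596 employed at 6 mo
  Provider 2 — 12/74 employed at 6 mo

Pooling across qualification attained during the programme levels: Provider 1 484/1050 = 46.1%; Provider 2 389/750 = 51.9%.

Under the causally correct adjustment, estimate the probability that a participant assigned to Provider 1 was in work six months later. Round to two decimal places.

0.46

The distribution of qualification attained during the programme is itself part of what the programme does — it is an intermediate outcome. Holding it fixed would remove that part of the effect; the total effect is the pooled difference.
So P(outcome | do(Provider 1)) is just the pooled rate for Provider 1: 484/1050 = 0.461.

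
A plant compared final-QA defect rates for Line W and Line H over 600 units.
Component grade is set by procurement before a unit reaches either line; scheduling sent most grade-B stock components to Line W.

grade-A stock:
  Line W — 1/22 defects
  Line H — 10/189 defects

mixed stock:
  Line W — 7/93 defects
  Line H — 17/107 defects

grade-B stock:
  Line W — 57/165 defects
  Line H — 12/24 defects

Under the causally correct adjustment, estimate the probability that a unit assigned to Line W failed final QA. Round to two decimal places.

0.15

Component grade satisfies the back-door criterion: it is not a descendant of the line, and it blocks the spurious path from line to outcome. Adjusting for it (i.e., using the within-component grade rates) gives the causal effect.
Standardising Line W to the population component grade mix: 0.352·1/22 + 0.333·7/93 + 0.315·57/165 = 0.150.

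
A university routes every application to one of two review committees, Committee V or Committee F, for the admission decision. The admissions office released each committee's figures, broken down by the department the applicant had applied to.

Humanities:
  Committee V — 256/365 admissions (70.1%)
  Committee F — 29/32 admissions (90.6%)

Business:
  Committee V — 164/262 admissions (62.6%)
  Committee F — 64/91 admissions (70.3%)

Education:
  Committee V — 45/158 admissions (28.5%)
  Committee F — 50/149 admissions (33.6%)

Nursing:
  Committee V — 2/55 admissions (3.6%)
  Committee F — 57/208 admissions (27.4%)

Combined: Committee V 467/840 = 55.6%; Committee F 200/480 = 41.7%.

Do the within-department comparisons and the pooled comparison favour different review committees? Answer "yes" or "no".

Within each department level (Humanities 70.1% vs 90.6%; Business 62.6% vs 70.3%; Education 28.5% vs 33.6%; Nursing 3.6% vs 27.4%), Committee F has the higher rate every time. Pooled: 55.6% vs 41.7% — Committee V has the higher rate overall. The two comparisons disagree.

yes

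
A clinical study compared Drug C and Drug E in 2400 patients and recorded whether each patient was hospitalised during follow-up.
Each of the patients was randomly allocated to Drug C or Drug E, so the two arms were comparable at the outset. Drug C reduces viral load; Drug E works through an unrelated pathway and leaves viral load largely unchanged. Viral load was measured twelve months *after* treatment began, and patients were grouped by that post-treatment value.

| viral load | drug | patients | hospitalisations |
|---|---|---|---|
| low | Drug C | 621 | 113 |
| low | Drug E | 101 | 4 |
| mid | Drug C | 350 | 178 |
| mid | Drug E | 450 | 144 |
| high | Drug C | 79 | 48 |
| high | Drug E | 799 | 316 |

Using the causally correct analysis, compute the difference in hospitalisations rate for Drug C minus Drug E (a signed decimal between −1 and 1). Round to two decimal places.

-0.02

Within every viral load level Drug E has the lower rate, yet pooled Drug C does — Simpson's reversal.
The distribution of viral load is itself part of what the drug does — it is an intermediate outcome. Holding it fixed would remove that part of the effect; the total effect is the pooled difference.
The causal difference is the pooled difference: 0.323 − 0.344 = -0.021.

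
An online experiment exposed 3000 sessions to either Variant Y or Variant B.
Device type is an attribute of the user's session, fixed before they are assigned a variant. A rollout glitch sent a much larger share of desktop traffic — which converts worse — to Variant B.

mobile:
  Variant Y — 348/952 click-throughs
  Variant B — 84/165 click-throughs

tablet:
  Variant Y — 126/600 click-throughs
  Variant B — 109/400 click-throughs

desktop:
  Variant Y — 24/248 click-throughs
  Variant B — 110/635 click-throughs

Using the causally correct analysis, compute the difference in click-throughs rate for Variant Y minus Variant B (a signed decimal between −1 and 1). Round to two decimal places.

Since device type is a pre-existing factor (not a product of the variant) and it affects the outcome on its own, it is a confounder. The stratified rates, not the pooled rate, identify the causal effect.
Adjusting over the population distribution of device type: 0.372·(0.366−0.509) + 0.333·(0.210−0.273) + 0.294·(0.097−0.173) = -0.097.

-0.10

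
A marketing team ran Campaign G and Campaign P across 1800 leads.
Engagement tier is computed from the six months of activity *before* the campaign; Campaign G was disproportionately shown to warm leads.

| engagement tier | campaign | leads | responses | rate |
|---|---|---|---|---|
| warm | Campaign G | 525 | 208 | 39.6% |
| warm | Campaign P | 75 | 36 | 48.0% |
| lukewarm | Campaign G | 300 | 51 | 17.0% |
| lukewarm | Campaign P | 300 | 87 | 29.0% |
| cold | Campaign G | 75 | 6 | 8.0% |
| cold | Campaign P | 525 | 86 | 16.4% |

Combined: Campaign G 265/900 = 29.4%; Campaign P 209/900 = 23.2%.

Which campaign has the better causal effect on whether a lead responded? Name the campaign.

Campaign P

The stratified and pooled comparisons disagree (Campaign P wins within each engagement tier; Campaign G wins overall), so the answer turns on the causal role of engagement tier.
Engagement tier satisfies the back-door criterion: it is not a descendant of the campaign, and it blocks the spurious path from campaign to outcome. Adjusting for it (i.e., using the within-engagement tier rates) gives the causal effect.
Within each level — warm: 39.6% vs 48.0%; lukewarm: 17.0% vs 29.0%; cold: 8.0% vs 16.4% — Campaign P is higher every time.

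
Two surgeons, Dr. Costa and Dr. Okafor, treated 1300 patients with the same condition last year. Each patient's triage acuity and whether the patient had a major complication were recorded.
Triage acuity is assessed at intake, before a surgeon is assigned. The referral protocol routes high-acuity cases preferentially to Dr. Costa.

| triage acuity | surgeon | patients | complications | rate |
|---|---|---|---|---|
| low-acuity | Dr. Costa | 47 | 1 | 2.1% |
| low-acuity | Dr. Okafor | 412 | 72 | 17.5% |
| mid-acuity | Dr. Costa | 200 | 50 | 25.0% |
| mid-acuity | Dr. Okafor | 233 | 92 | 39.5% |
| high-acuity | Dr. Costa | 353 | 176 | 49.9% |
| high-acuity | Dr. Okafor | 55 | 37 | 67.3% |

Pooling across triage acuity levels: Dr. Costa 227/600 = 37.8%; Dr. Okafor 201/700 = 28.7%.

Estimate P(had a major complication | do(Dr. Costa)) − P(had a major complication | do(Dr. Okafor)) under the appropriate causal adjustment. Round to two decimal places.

-0.16

The triage acuity-specific comparison favours Dr. Costa throughout, but the pooled figures favour Dr. Okafor. The question is whether to condition on triage acuity.
Since triage acuity is a pre-existing factor (not a product of the surgeon) and it affects the outcome on its own, it is a confounder. The stratified rates, not the pooled rate, identify the causal effect.
Adjusting over the population distribution of triage acuity: 0.353·(0.021−0.175) + 0.333·(0.250−0.395) + 0.314·(0.499−0.673) = -0.157.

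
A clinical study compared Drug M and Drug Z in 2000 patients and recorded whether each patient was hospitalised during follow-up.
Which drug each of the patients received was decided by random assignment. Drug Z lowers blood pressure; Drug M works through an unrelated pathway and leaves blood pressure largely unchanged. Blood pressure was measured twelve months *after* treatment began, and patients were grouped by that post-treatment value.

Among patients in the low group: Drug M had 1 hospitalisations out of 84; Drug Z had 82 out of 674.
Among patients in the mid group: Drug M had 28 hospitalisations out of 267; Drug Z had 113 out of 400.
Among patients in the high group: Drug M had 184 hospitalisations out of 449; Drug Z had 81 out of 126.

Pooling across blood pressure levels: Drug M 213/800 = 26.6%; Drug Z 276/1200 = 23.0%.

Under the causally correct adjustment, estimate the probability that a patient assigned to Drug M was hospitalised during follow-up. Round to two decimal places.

The stratified and pooled comparisons disagree (Drug M wins within each blood pressure; Drug Z wins overall), so the answer turns on the causal role of blood pressure.
Because the drug influences blood pressure, blood pressure is a post-treatment mediator, not a confounder. Stratifying on it would bias the estimate; the causal effect is the crude pooled difference.
So P(outcome | do(Drug M)) is just the pooled rate for Drug M: 213/800 = 0.266.

0.27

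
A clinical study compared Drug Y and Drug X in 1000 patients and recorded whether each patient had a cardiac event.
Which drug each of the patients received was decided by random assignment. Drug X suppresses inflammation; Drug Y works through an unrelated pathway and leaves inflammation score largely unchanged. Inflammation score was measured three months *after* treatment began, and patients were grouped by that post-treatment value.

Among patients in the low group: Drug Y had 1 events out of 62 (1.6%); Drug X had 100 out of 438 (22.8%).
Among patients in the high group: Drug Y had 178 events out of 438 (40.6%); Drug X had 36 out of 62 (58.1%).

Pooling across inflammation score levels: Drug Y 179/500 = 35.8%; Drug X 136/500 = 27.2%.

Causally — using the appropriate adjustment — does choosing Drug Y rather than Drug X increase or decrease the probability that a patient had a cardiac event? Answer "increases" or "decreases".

increases

The stratified and pooled comparisons disagree (Drug Y wins within each inflammation score; Drug X wins overall), so the answer turns on the causal role of inflammation score.
The distribution of inflammation score is itself part of what the drug does — it is an intermediate outcome. Holding it fixed would remove that part of the effect; the total effect is the pooled difference.
Pooled: Drug Y 35.8% vs Drug X 27.2%; Drug X is lower overall.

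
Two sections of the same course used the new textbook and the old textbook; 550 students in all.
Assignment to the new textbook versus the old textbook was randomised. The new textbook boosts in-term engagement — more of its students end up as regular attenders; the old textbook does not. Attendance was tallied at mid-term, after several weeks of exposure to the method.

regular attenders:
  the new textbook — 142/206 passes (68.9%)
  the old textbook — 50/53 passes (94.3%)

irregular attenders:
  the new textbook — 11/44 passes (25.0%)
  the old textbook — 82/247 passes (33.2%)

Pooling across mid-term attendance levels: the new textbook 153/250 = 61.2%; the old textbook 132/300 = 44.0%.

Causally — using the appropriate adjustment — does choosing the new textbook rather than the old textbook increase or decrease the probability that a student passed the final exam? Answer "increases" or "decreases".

increases

The stratified and pooled comparisons disagree (the old textbook wins within each mid-term attendance; the new textbook wins overall), so the answer turns on the causal role of mid-term attendance.
Stratifying would compare teaching methods among students the teaching methods themselves sorted into mid-term attendance groups — a form of selection on an intermediate. The unconditioned pooled rates give the total causal effect.
Pooled: the new textbook 61.2% vs the old textbook 44.0%; the new textbook is higher overall.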